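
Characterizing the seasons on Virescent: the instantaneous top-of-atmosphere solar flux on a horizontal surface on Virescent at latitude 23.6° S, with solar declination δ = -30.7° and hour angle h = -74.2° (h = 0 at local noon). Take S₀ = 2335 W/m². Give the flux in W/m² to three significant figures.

978 W/m²

cos θ_z = sin φ sin δ + cos φ cos δ cos h = 0.204395 + 0.214540 = 0.418935.
Flux = S₀ · cos θ_z = 2335 × 0.418935 = 978.2 W/m².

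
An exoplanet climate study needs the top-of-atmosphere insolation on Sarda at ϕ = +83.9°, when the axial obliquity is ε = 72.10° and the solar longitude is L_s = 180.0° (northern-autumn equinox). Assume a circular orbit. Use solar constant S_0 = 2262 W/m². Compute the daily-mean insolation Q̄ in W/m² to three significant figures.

Q̄ ≈ 76.5 W/m²

Solar declination: sin δ = sin ε · sin L_s = sin 72.10° × sin 180.0° = 0.00000, so δ = +0.000°.
cos h₀ = −tan(+83.9°) tan(+0.000°) = -0.0000, h₀ = 1.5708 rad.
Bracket: h₀ sin ϕ sin δ + cos ϕ cos δ sin h₀ = 1.5708×0.99434×0.00000 + 0.10626×1.00000×1.00000 = 0.000000 + 0.106260 = 0.106260.
Q̄ = (S_0/π) × [bracket] = (2262/π) × 0.106260 = 76.51 W/m².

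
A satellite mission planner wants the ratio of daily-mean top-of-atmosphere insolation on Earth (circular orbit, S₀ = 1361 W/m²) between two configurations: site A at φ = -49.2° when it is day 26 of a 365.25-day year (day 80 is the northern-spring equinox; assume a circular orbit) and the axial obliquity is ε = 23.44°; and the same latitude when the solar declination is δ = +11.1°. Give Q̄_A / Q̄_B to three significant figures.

— Configuration A (φ=-49.2°):
Solar longitude: λ_s = 360° × (26 − 80)/365.25 = -53.224°, i.e. -53.224° + 360° = 306.776°.
sin δ = sin 23.44° × sin 306.776° = -0.31862, so δ = -18.580°.
cos H₀ = −tan(-49.2°) tan(-18.580°) = -0.3894, H₀ = 1.9708 rad.
Bracket: H₀ sin φ sin δ + cos φ cos δ sin H₀ = 1.9708×-0.75700×-0.31862 + 0.65342×0.94788×0.92106 = 0.475348 + 0.570471 = 1.045819.
Q̄ = (S₀/π) × [bracket] = (1361/π) × 1.045819 = 453.07 W/m².
— Configuration B (φ=-49.2°):
cos H₀ = −tan(-49.2°) tan(+11.100°) = 0.2273, H₀ = 1.3415 rad.
Bracket: H₀ sin φ sin δ + cos φ cos δ sin H₀ = 1.3415×-0.75700×0.19252 + 0.65342×0.98129×0.97383 = -0.195507 + 0.624414 = 0.428907.
Q̄ = (S₀/π) × [bracket] = (1361/π) × 0.428907 = 185.81 W/m².
Ratio Q̄_A / Q̄_B = 453.07 / 185.81 = 2.438.

Q̄_A / Q̄_B ≈ 2.44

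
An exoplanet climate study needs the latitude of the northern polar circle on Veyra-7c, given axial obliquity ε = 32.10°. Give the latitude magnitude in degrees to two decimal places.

57.90°

The polar circle is the lowest latitude that experiences at least one full rotation of continuous daylight at the northern-summer solstice; it lies at |ϕ| = 90° − ε = 90° − 32.10° = 57.90°.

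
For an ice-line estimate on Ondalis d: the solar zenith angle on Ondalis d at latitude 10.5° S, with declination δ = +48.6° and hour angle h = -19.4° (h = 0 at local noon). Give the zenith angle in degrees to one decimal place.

θ_z = 61.5°

cos θ_z = sin ϕ sin δ + cos ϕ cos δ cos h = -0.136697 + 0.613319 = 0.476622.
θ_z = arccos(0.476622) = 61.5°.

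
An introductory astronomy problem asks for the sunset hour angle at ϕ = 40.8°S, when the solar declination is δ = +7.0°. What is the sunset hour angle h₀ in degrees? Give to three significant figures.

h₀ = 83.9°

cos h₀ = −tan ϕ · tan δ = −tan(-40.8°) × tan(+7.000°) = 0.1060, so h₀ = 1.4646 rad = 83.92°.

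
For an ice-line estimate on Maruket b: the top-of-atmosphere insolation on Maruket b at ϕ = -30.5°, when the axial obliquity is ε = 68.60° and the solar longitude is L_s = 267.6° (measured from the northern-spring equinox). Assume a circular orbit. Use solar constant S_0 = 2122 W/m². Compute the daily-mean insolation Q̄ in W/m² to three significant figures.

Q̄ ≈ 1.00e+03 W/m²

Solar declination: sin δ = sin ε · sin L_s = sin 68.60° × sin 267.6° = -0.93024, so δ = -68.472°.
cos h₀ = −tan(-30.5°) tan(-68.472°) = -1.4932 ≤ −1 ⇒ polar day, h₀ = π.
Bracket: h₀ sin ϕ sin δ + cos ϕ cos δ sin h₀ = 3.1416×-0.50754×-0.93024 + 0.86163×0.36695×0.00000 = 1.483256 + 0.000000 = 1.483256.
Q̄ = (S_0/π) × [bracket] = (2122/π) × 1.483256 = 1002 W/m².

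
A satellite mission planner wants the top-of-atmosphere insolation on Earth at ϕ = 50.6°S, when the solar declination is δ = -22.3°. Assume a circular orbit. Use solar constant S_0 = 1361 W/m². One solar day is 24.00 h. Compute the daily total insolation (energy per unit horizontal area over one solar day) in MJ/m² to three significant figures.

42.0 MJ/m²

cos h₀ = −tan(-50.6°) tan(-22.300°) = -0.4993, h₀ = 2.0936 rad.
Bracket: h₀ sin ϕ sin δ + cos ϕ cos δ sin h₀ = 2.0936×-0.77273×-0.37946 + 0.63473×0.92521×0.86643 = 0.613886 + 0.508818 = 1.122704.
Q̄ = (S_0/π) × [bracket] = (1361/π) × 1.122704 = 486.38 W/m².
Daily total = Q̄ × 24.00 h × 3600 s/h = 486.38 × 24.00 × 3600 / 10⁶ = 42.02 MJ/m².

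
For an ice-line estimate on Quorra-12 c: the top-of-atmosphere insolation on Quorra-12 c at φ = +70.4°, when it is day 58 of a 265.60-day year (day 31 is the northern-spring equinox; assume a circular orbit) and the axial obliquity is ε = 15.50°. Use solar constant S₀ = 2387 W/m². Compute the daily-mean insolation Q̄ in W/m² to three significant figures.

Solar longitude: λ_s = 360° × (58 − 31)/265.60 = 36.596°.
sin δ = sin 15.50° × sin 36.596° = 0.15932, so δ = +9.167°.
cos H₀ = −tan(+70.4°) tan(+9.167°) = -0.4532, H₀ = 2.0412 rad.
Bracket: H₀ sin φ sin δ + cos φ cos δ sin H₀ = 2.0412×0.94206×0.15932 + 0.33545×0.98723×0.89140 = 0.306362 + 0.295202 = 0.601564.
Q̄ = (S₀/π) × [bracket] = (2387/π) × 0.601564 = 457.1 W/m².

Q̄ ≈ 457 W/m²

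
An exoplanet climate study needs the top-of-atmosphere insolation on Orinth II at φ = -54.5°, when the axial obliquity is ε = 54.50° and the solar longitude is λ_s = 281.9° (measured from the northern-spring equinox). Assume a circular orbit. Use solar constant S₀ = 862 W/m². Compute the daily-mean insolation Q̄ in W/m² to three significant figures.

Solar declination: sin δ = sin ε · sin λ_s = sin 54.50° × sin 281.9° = -0.79662, so δ = -52.808°.
cos H₀ = −tan(-54.5°) tan(-52.808°) = -1.8476 ≤ −1 ⇒ polar day, H₀ = π.
Bracket: H₀ sin φ sin δ + cos φ cos δ sin H₀ = 3.1416×-0.81412×-0.79662 + 0.58070×0.60448×0.00000 = 2.037467 + 0.000000 = 2.037467.
Q̄ = (S₀/π) × [bracket] = (862/π) × 2.037467 = 559.0 W/m².

Q̄ ≈ 559 W/m²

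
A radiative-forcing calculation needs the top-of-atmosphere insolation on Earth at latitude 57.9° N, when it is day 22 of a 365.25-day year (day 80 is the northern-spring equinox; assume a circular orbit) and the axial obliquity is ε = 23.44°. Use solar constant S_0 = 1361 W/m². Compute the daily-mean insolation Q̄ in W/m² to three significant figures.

Solar longitude: L_s = 360° × (22 − 80)/365.25 = -57.166°, i.e. -57.166° + 360° = 302.834°.
sin δ = sin 23.44° × sin 302.834° = -0.33424, so δ = -19.526°.
cos h₀ = −tan(+57.9°) tan(-19.526°) = 0.5653, h₀ = 0.9700 rad.
Bracket: h₀ sin ϕ sin δ + cos ϕ cos δ sin h₀ = 0.9700×0.84712×-0.33424 + 0.53140×0.94249×0.82486 = -0.274647 + 0.413122 = 0.138475.
Q̄ = (S_0/π) × [bracket] = (1361/π) × 0.138475 = 59.99 W/m².

Q̄ ≈ 60.0 W/m²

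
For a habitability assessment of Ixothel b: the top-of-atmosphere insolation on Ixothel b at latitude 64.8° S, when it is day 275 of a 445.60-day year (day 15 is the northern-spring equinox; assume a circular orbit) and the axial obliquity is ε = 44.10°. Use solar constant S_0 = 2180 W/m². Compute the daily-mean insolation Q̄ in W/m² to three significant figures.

Solar longitude: L_s = 360° × (275 − 15)/445.60 = 210.054°.
sin δ = sin 44.10° × sin 210.054° = -0.34852, so δ = -20.397°.
cos h₀ = −tan(-64.8°) tan(-20.397°) = -0.7902, h₀ = 2.4819 rad.
Bracket: h₀ sin ϕ sin δ + cos ϕ cos δ sin h₀ = 2.4819×-0.90483×-0.34852 + 0.42578×0.93730×0.61286 = 0.782671 + 0.244582 = 1.027253.
Q̄ = (S_0/π) × [bracket] = (2180/π) × 1.027253 = 712.8 W/m².

Q̄ ≈ 713 W/m²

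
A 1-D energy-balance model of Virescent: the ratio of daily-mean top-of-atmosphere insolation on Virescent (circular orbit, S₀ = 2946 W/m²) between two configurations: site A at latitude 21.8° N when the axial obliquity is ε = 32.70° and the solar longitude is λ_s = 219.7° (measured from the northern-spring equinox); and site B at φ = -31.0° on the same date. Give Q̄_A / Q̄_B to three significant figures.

Q̄_A / Q̄_B ≈ 0.616

— Configuration A (φ=+21.8°):
Solar declination: sin δ = sin ε · sin λ_s = sin 32.70° × sin 219.7° = -0.34509, so δ = -20.187°.
cos H₀ = −tan(+21.8°) tan(-20.187°) = 0.1471, H₀ = 1.4232 rad.
Bracket: H₀ sin φ sin δ + cos φ cos δ sin H₀ = 1.4232×0.37137×-0.34509 + 0.92849×0.93857×0.98913 = -0.182392 + 0.861980 = 0.679588.
Q̄ = (S₀/π) × [bracket] = (2946/π) × 0.679588 = 637.28 W/m².
— Configuration B (φ=-31.0°):
cos H₀ = −tan(-31.0°) tan(-20.187°) = -0.2209, H₀ = 1.7936 rad.
Bracket: H₀ sin φ sin δ + cos φ cos δ sin H₀ = 1.7936×-0.51504×-0.34509 + 0.85717×0.93857×0.97529 = 0.318786 + 0.784635 = 1.103421.
Q̄ = (S₀/π) × [bracket] = (2946/π) × 1.103421 = 1034.7 W/m².
Ratio Q̄_A / Q̄_B = 637.28 / 1034.7 = 0.6159.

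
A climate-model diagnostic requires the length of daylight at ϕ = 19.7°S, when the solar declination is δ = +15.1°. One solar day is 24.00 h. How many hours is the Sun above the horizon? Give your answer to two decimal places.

cos h₀ = −tan ϕ · tan δ = −tan(-19.7°) × tan(+15.100°) = 0.0966, so h₀ = 1.4740 rad = 84.46°.
Daylight = 2h₀/(2π) × 24.00 h = (1.4740/π) × 24.00 = 11.26 h.

11.26 h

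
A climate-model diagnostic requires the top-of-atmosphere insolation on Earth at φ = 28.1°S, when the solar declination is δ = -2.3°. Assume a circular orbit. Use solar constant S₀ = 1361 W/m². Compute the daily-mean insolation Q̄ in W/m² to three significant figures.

Q̄ ≈ 395 W/m²

cos H₀ = −tan(-28.1°) tan(-2.300°) = -0.0214, H₀ = 1.5922 rad.
Bracket: H₀ sin φ sin δ + cos φ cos δ sin H₀ = 1.5922×-0.47101×-0.04013 + 0.88213×0.99919×0.99977 = 0.030095 + 0.881213 = 0.911308.
Q̄ = (S₀/π) × [bracket] = (1361/π) × 0.911308 = 394.8 W/m².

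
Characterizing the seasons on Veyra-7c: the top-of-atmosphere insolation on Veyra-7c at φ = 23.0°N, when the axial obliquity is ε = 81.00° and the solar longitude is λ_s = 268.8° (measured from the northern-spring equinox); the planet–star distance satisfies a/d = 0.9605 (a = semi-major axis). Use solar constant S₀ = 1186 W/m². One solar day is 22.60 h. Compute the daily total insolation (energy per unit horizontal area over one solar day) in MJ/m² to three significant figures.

Solar declination: sin δ = sin ε · sin λ_s = sin 81.00° × sin 268.8° = -0.98747, so δ = -80.921°.
cos H₀ = −tan(+23.0°) tan(-80.921°) = 2.6563 ≥ 1 ⇒ polar night, H₀ = 0 and Q̄ = 0.
Inverse-square distance factor (a/d)² = 0.9605² = 0.922560.
Daily total = Q̄ × 22.60 h × 3600 s/h = 0.00 MJ/m².

0.00 MJ/m²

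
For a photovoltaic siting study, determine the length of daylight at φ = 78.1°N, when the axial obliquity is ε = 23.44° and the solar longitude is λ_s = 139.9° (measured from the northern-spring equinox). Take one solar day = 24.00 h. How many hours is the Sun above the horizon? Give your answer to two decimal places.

Solar declination: sin δ = sin ε · sin λ_s = sin 23.44° × sin 139.9° = 0.25622, so δ = +14.846°.
Sunrise equation: cos H₀ = −tan φ · tan δ = -1.2579 ≤ −1, so the Sun never sets (polar day) and H₀ = π.
Daylight = 2H₀/(2π) × 24.00 h = (3.1416/π) × 24.00 = 24.00 h.

24.00 h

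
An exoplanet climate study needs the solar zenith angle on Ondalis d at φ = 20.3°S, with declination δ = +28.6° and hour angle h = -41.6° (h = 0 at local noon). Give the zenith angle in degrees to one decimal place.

cos θ_z = sin φ sin δ + cos φ cos δ cos h = -0.166075 + 0.615775 = 0.449700.
θ_z = arccos(0.449700) = 63.3°.

θ_z = 63.3°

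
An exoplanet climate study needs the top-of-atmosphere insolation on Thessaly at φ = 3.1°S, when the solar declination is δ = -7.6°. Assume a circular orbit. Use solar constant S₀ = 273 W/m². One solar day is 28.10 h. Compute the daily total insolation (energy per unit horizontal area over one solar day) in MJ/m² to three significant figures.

8.80 MJ/m²

cos H₀ = −tan(-3.1°) tan(-7.600°) = -0.0072, H₀ = 1.5780 rad.
Bracket: H₀ sin φ sin δ + cos φ cos δ sin H₀ = 1.5780×-0.05408×-0.13226 + 0.99854×0.99122×0.99997 = 0.011287 + 0.989743 = 1.001030.
Q̄ = (S₀/π) × [bracket] = (273/π) × 1.001030 = 86.988 W/m².
Daily total = Q̄ × 28.10 h × 3600 s/h = 86.988 × 28.10 × 3600 / 10⁶ = 8.800 MJ/m².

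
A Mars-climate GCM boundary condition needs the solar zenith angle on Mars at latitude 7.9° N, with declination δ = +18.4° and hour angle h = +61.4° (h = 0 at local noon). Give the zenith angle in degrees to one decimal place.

cos θ_z = sin φ sin δ + cos φ cos δ cos h = 0.043384 + 0.449908 = 0.493292.
θ_z = arccos(0.493292) = 60.4°.

θ_z = 60.4°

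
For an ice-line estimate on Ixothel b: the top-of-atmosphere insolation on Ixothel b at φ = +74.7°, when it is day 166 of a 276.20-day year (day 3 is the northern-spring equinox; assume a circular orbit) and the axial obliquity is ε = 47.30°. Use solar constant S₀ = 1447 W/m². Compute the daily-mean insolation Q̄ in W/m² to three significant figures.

Solar longitude: λ_s = 360° × (166 − 3)/276.20 = 212.455°.
sin δ = sin 47.30° × sin 212.455° = -0.39438, so δ = -23.227°.
cos H₀ = −tan(+74.7°) tan(-23.227°) = 1.5688 ≥ 1 ⇒ polar night, H₀ = 0 and Q̄ = 0.

Q̄ ≈ 0.00 W/m²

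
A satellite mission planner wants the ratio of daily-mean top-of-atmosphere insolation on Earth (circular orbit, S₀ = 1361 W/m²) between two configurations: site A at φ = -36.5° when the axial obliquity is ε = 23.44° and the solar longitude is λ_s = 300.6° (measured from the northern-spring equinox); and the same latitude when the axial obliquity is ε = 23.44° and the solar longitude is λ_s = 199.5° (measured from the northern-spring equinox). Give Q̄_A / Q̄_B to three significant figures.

— Configuration A (φ=-36.5°):
Solar declination: sin δ = sin ε · sin λ_s = sin 23.44° × sin 300.6° = -0.34239, so δ = -20.023°.
cos H₀ = −tan(-36.5°) tan(-20.023°) = -0.2697, H₀ = 1.8438 rad.
Bracket: H₀ sin φ sin δ + cos φ cos δ sin H₀ = 1.8438×-0.59482×-0.34239 + 0.80386×0.93956×0.96296 = 0.375509 + 0.727299 = 1.102808.
Q̄ = (S₀/π) × [bracket] = (1361/π) × 1.102808 = 477.76 W/m².
— Configuration B (φ=-36.5°):
Solar declination: sin δ = sin ε · sin λ_s = sin 23.44° × sin 199.5° = -0.13278, so δ = -7.631°.
cos H₀ = −tan(-36.5°) tan(-7.631°) = -0.0991, H₀ = 1.6701 rad.
Bracket: H₀ sin φ sin δ + cos φ cos δ sin H₀ = 1.6701×-0.59482×-0.13278 + 0.80386×0.99114×0.99507 = 0.131905 + 0.792810 = 0.924715.
Q̄ = (S₀/π) × [bracket] = (1361/π) × 0.924715 = 400.60 W/m².
Ratio Q̄_A / Q̄_B = 477.76 / 400.60 = 1.193.

Q̄_A / Q̄_B ≈ 1.19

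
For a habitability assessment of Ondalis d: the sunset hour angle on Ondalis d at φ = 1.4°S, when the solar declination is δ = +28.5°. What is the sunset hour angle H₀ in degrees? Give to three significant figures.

H₀ = 89.2°

cos H₀ = −tan φ · tan δ = −tan(-1.4°) × tan(+28.500°) = 0.0133, so H₀ = 1.5575 rad = 89.24°.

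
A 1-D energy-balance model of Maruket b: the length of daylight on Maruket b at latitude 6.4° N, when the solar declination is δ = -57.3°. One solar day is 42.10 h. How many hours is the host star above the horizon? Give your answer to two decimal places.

18.70 h

cos H₀ = −tan φ · tan δ = −tan(+6.4°) × tan(-57.300°) = 0.1747, so H₀ = 1.3952 rad = 79.94°.
Daylight = 2H₀/(2π) × 42.10 h = (1.3952/π) × 42.10 = 18.70 h.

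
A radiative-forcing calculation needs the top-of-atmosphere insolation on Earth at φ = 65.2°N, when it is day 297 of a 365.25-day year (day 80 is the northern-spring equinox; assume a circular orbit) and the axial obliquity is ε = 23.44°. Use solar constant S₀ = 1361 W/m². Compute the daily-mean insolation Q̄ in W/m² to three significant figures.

Q̄ ≈ 62.1 W/m²

Solar longitude: λ_s = 360° × (297 − 80)/365.25 = 213.881°.
sin δ = sin 23.44° × sin 213.881° = -0.22175, so δ = -12.812°.
cos H₀ = −tan(+65.2°) tan(-12.812°) = 0.4922, H₀ = 1.0562 rad.
Bracket: H₀ sin φ sin δ + cos φ cos δ sin H₀ = 1.0562×0.90778×-0.22175 + 0.41945×0.97510×0.87050 = -0.212613 + 0.356039 = 0.143426.
Q̄ = (S₀/π) × [bracket] = (1361/π) × 0.143426 = 62.13 W/m².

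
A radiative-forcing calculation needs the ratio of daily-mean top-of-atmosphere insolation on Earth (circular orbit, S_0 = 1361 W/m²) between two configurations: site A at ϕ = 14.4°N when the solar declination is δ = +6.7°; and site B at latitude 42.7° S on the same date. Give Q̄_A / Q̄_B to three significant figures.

— Configuration A (ϕ=+14.4°):
cos h₀ = −tan(+14.4°) tan(+6.700°) = -0.0302, h₀ = 1.6010 rad.
Bracket: h₀ sin ϕ sin δ + cos ϕ cos δ sin h₀ = 1.6010×0.24869×0.11667 + 0.96858×0.99317×0.99955 = 0.046452 + 0.961532 = 1.007984.
Q̄ = (S_0/π) × [bracket] = (1361/π) × 1.007984 = 436.68 W/m².
— Configuration B (ϕ=-42.7°):
cos h₀ = −tan(-42.7°) tan(+6.700°) = 0.1084, h₀ = 1.4622 rad.
Bracket: h₀ sin ϕ sin δ + cos ϕ cos δ sin h₀ = 1.4622×-0.67816×0.11667 + 0.73491×0.99317×0.99411 = -0.115691 + 0.725592 = 0.609901.
Q̄ = (S_0/π) × [bracket] = (1361/π) × 0.609901 = 264.22 W/m².
Ratio Q̄_A / Q̄_B = 436.68 / 264.22 = 1.653.

Q̄_A / Q̄_B ≈ 1.65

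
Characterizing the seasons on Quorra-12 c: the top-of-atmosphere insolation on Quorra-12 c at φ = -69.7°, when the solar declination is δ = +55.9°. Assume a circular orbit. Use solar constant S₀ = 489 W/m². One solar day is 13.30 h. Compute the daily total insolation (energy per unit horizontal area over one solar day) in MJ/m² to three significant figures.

cos H₀ = −tan(-69.7°) tan(+55.900°) = 3.9928 ≥ 1 ⇒ polar night, H₀ = 0 and Q̄ = 0.
Daily total = Q̄ × 13.30 h × 3600 s/h = 0.00 MJ/m².

0.00 MJ/m²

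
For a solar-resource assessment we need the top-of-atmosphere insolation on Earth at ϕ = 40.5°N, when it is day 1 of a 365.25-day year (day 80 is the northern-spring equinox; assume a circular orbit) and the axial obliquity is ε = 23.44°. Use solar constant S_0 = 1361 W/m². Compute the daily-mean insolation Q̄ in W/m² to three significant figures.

Q̄ ≈ 152 W/m²

Solar longitude: L_s = 360° × (1 − 80)/365.25 = -77.864°, i.e. -77.864° + 360° = 282.136°.
sin δ = sin 23.44° × sin 282.136° = -0.38890, so δ = -22.886°.
cos h₀ = −tan(+40.5°) tan(-22.886°) = 0.3605, h₀ = 1.2020 rad.
Bracket: h₀ sin ϕ sin δ + cos ϕ cos δ sin h₀ = 1.2020×0.64945×-0.38890 + 0.76041×0.92128×0.93275 = -0.303590 + 0.653439 = 0.349849.
Q̄ = (S_0/π) × [bracket] = (1361/π) × 0.349849 = 151.6 W/m².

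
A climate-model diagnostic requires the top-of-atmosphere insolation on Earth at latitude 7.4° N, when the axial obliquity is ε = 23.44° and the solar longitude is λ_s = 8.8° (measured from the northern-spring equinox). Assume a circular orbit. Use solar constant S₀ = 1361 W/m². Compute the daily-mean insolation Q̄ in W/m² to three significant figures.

Q̄ ≈ 434 W/m²

Solar declination: sin δ = sin ε · sin λ_s = sin 23.44° × sin 8.8° = 0.06086, so δ = +3.489°.
cos H₀ = −tan(+7.4°) tan(+3.489°) = -0.0079, H₀ = 1.5787 rad.
Bracket: H₀ sin φ sin δ + cos φ cos δ sin H₀ = 1.5787×0.12880×0.06086 + 0.99167×0.99815×0.99997 = 0.012375 + 0.989806 = 1.002181.
Q̄ = (S₀/π) × [bracket] = (1361/π) × 1.002181 = 434.2 W/m².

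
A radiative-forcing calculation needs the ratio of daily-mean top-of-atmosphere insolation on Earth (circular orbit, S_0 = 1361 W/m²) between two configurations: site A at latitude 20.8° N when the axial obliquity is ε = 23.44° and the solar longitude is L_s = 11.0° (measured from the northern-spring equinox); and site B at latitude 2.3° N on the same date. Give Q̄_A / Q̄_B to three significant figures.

— Configuration A (ϕ=+20.8°):
Solar declination: sin δ = sin ε · sin L_s = sin 23.44° × sin 11.0° = 0.07590, so δ = +4.353°.
cos h₀ = −tan(+20.8°) tan(+4.353°) = -0.0289, h₀ = 1.5997 rad.
Bracket: h₀ sin ϕ sin δ + cos ϕ cos δ sin h₀ = 1.5997×0.35511×0.07590 + 0.93483×0.99712×0.99958 = 0.043116 + 0.931746 = 0.974862.
Q̄ = (S_0/π) × [bracket] = (1361/π) × 0.974862 = 422.33 W/m².
— Configuration B (ϕ=+2.3°):
cos h₀ = −tan(+2.3°) tan(+4.353°) = -0.0031, h₀ = 1.5739 rad.
Bracket: h₀ sin ϕ sin δ + cos ϕ cos δ sin h₀ = 1.5739×0.04013×0.07590 + 0.99919×0.99712×1.00000 = 0.004794 + 0.996312 = 1.001106.
Q̄ = (S_0/π) × [bracket] = (1361/π) × 1.001106 = 433.70 W/m².
Ratio Q̄_A / Q̄_B = 422.33 / 433.70 = 0.9738.

Q̄_A / Q̄_B ≈ 0.974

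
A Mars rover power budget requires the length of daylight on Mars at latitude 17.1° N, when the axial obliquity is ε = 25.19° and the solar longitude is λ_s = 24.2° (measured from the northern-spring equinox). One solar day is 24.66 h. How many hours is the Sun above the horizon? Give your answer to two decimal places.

Solar declination: sin δ = sin ε · sin λ_s = sin 25.19° × sin 24.2° = 0.17447, so δ = +10.048°.
cos H₀ = −tan φ · tan δ = −tan(+17.1°) × tan(+10.048°) = -0.0545, so H₀ = 1.6253 rad = 93.12°.
Daylight = 2H₀/(2π) × 24.66 h = (1.6253/π) × 24.66 = 12.76 h.

12.76 h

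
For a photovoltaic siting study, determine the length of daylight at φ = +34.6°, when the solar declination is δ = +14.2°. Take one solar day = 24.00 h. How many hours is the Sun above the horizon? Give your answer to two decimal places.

cos H₀ = −tan φ · tan δ = −tan(+34.6°) × tan(+14.200°) = -0.1746, so H₀ = 1.7463 rad = 100.05°.
Daylight = 2H₀/(2π) × 24.00 h = (1.7463/π) × 24.00 = 13.34 h.

13.34 h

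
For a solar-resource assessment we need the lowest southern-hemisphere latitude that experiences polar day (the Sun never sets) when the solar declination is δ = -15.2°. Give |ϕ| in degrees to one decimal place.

Polar day requires cos h₀ = −tan ϕ tan δ ≤ −1, i.e. tan ϕ tan δ ≥ 1.
The boundary is |tan ϕ| · |tan δ| = 1, so |ϕ| = 90° − |δ| = 90° − 15.2° = 74.8° in the southern hemisphere.

|ϕ| = 74.8°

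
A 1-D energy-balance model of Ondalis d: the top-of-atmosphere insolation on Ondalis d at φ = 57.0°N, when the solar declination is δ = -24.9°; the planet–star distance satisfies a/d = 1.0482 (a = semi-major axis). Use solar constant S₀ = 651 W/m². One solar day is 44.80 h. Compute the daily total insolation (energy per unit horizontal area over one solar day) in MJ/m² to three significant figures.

2.64 MJ/m²

cos H₀ = −tan(+57.0°) tan(-24.900°) = 0.7148, H₀ = 0.7745 rad.
Bracket: H₀ sin φ sin δ + cos φ cos δ sin H₀ = 0.7745×0.83867×-0.42104 + 0.54464×0.90704×0.69935 = -0.273486 + 0.345486 = 0.072000.
Inverse-square distance factor (a/d)² = 1.0482² = 1.098723.
Q̄ = (S₀/π) × 1.098723 × [bracket] = (651/π) × 1.098723 × 0.072000 = 16.393 W/m².
Daily total = Q̄ × 44.80 h × 3600 s/h = 16.393 × 44.80 × 3600 / 10⁶ = 2.644 MJ/m².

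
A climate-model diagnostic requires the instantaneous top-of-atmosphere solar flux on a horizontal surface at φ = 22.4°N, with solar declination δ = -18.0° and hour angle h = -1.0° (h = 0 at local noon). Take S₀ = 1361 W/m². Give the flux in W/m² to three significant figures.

cos θ_z = sin φ sin δ + cos φ cos δ cos h = -0.117757 + 0.879162 = 0.761405.
Flux = S₀ · cos θ_z = 1361 × 0.761405 = 1036 W/m².

1.04e+03 W/m²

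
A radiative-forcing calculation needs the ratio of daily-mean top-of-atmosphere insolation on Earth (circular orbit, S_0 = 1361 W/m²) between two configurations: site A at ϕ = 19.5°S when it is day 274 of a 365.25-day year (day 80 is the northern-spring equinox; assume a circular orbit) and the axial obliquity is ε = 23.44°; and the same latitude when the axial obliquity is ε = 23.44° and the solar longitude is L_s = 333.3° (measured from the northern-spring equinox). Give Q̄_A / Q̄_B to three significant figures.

— Configuration A (ϕ=-19.5°):
Solar longitude: L_s = 360° × (274 − 80)/365.25 = 191.211°.
sin δ = sin 23.44° × sin 191.211° = -0.07734, so δ = -4.436°.
cos h₀ = −tan(-19.5°) tan(-4.436°) = -0.0275, h₀ = 1.5983 rad.
Bracket: h₀ sin ϕ sin δ + cos ϕ cos δ sin h₀ = 1.5983×-0.33381×-0.07734 + 0.94264×0.99700×0.99962 = 0.041263 + 0.939455 = 0.980718.
Q̄ = (S_0/π) × [bracket] = (1361/π) × 0.980718 = 424.87 W/m².
— Configuration B (ϕ=-19.5°):
Solar declination: sin δ = sin ε · sin L_s = sin 23.44° × sin 333.3° = -0.17873, so δ = -10.296°.
cos h₀ = −tan(-19.5°) tan(-10.296°) = -0.0643, h₀ = 1.6352 rad.
Bracket: h₀ sin ϕ sin δ + cos ϕ cos δ sin h₀ = 1.6352×-0.33381×-0.17873 + 0.94264×0.98390×0.99793 = 0.097559 + 0.925544 = 1.023103.
Q̄ = (S_0/π) × [bracket] = (1361/π) × 1.023103 = 443.23 W/m².
Ratio Q̄_A / Q̄_B = 424.87 / 443.23 = 0.9586.

Q̄_A / Q̄_B ≈ 0.959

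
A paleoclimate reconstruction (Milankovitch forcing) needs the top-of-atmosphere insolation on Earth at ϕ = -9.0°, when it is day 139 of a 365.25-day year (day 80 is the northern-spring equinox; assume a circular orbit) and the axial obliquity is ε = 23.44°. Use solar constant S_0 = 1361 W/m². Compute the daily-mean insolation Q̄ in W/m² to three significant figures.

Solar longitude: L_s = 360° × (139 − 80)/365.25 = 58.152°.
sin δ = sin 23.44° × sin 58.152° = 0.33790, so δ = +19.749°.
cos h₀ = −tan(-9.0°) tan(+19.749°) = 0.0569, h₀ = 1.5139 rad.
Bracket: h₀ sin ϕ sin δ + cos ϕ cos δ sin h₀ = 1.5139×-0.15643×0.33790 + 0.98769×0.94118×0.99838 = -0.080021 + 0.928088 = 0.848067.
Q̄ = (S_0/π) × [bracket] = (1361/π) × 0.848067 = 367.4 W/m².

Q̄ ≈ 367 W/m²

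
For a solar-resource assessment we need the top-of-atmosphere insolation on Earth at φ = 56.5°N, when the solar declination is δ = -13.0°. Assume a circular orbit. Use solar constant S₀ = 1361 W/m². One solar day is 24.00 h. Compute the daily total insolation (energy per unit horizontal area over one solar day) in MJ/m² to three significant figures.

10.3 MJ/m²

cos H₀ = −tan(+56.5°) tan(-13.000°) = 0.3488, H₀ = 1.2145 rad.
Bracket: H₀ sin φ sin δ + cos φ cos δ sin H₀ = 1.2145×0.83389×-0.22495 + 0.55194×0.97437×0.93720 = -0.227820 + 0.504020 = 0.276200.
Q̄ = (S₀/π) × [bracket] = (1361/π) × 0.276200 = 119.66 W/m².
Daily total = Q̄ × 24.00 h × 3600 s/h = 119.66 × 24.00 × 3600 / 10⁶ = 10.34 MJ/m².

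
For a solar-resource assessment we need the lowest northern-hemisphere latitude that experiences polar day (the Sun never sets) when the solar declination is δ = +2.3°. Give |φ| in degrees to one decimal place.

|φ| = 87.7°

Polar day requires cos H₀ = −tan φ tan δ ≤ −1, i.e. tan φ tan δ ≥ 1.
The boundary is |tan φ| · |tan δ| = 1, so |φ| = 90° − |δ| = 90° − 2.3° = 87.7° in the northern hemisphere.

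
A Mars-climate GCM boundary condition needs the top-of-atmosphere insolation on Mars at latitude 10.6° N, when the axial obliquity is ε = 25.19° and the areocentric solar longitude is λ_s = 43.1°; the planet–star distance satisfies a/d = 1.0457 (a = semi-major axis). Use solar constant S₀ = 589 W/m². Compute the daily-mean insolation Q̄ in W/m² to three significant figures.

sin δ = sin 25.19° × sin 43.1° = 0.29082, so δ = +16.907°.
cos H₀ = −tan(+10.6°) tan(+16.907°) = -0.0569, H₀ = 1.6277 rad.
Bracket: H₀ sin φ sin δ + cos φ cos δ sin H₀ = 1.6277×0.18395×0.29082 + 0.98294×0.95678×0.99838 = 0.087076 + 0.938934 = 1.026010.
Inverse-square distance factor (a/d)² = 1.0457² = 1.093488.
Q̄ = (S₀/π) × 1.093488 × [bracket] = (589/π) × 1.093488 × 1.026010 = 210.3 W/m².

Q̄ ≈ 210 W/m²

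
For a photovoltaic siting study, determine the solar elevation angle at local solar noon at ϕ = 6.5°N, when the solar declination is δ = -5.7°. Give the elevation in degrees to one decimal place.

At local noon the hour angle is zero, so the zenith angle equals |ϕ − δ| = |+6.5° − (-5.700°)| = 12.200°.
Elevation = 90° − 12.200° = 77.8°.

77.8°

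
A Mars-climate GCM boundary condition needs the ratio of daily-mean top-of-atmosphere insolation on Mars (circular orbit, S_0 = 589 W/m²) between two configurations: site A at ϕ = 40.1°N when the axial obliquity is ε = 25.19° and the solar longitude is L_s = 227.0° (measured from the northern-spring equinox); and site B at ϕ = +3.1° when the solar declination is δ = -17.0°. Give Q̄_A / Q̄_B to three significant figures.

— Configuration A (ϕ=+40.1°):
Solar declination: sin δ = sin ε · sin L_s = sin 25.19° × sin 227.0° = -0.31128, so δ = -18.136°.
cos h₀ = −tan(+40.1°) tan(-18.136°) = 0.2758, h₀ = 1.2913 rad.
Bracket: h₀ sin ϕ sin δ + cos ϕ cos δ sin h₀ = 1.2913×0.64412×-0.31128 + 0.76492×0.95032×0.96121 = -0.258908 + 0.698722 = 0.439814.
Q̄ = (S_0/π) × [bracket] = (589/π) × 0.439814 = 82.458 W/m².
— Configuration B (ϕ=+3.1°):
cos h₀ = −tan(+3.1°) tan(-17.000°) = 0.0166, h₀ = 1.5542 rad.
Bracket: h₀ sin ϕ sin δ + cos ϕ cos δ sin h₀ = 1.5542×0.05408×-0.29237 + 0.99854×0.95630×0.99986 = -0.024574 + 0.954770 = 0.930196.
Q̄ = (S_0/π) × [bracket] = (589/π) × 0.930196 = 174.40 W/m².
Ratio Q̄_A / Q̄_B = 82.458 / 174.40 = 0.4728.

Q̄_A / Q̄_B ≈ 0.473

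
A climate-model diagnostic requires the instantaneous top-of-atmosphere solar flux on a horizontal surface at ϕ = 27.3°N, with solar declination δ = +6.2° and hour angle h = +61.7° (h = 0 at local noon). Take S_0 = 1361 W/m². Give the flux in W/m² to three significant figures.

cos θ_z = sin ϕ sin δ + cos ϕ cos δ cos h = 0.049534 + 0.418819 = 0.468353.
Flux = S_0 · cos θ_z = 1361 × 0.468353 = 637.4 W/m².

637 W/m²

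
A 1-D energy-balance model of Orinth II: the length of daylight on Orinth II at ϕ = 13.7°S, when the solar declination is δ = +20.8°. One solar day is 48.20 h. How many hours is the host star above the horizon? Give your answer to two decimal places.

cos h₀ = −tan ϕ · tan δ = −tan(-13.7°) × tan(+20.800°) = 0.0926, so h₀ = 1.4781 rad = 84.69°.
Daylight = 2h₀/(2π) × 48.20 h = (1.4781/π) × 48.20 = 22.68 h.

22.68 h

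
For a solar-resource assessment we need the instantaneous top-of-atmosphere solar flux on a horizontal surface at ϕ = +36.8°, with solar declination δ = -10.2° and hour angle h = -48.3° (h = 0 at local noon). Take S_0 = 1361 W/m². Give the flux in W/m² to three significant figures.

569 W/m²

cos θ_z = sin ϕ sin δ + cos ϕ cos δ cos h = -0.106078 + 0.524252 = 0.418174.
Flux = S_0 · cos θ_z = 1361 × 0.418174 = 569.1 W/m².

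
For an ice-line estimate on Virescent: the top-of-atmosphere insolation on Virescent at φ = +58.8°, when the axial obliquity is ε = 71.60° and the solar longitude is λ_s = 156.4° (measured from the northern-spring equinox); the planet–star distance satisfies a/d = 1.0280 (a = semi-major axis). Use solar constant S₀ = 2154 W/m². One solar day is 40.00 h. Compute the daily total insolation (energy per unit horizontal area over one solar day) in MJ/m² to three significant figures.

Solar declination: sin δ = sin ε · sin λ_s = sin 71.60° × sin 156.4° = 0.37988, so δ = +22.326°.
cos H₀ = −tan(+58.8°) tan(+22.326°) = -0.6781, H₀ = 2.3160 rad.
Bracket: H₀ sin φ sin δ + cos φ cos δ sin H₀ = 2.3160×0.85536×0.37988 + 0.51803×0.92504×0.73498 = 0.752548 + 0.352201 = 1.104749.
Inverse-square distance factor (a/d)² = 1.0280² = 1.056784.
Q̄ = (S₀/π) × 1.056784 × [bracket] = (2154/π) × 1.056784 × 1.104749 = 800.47 W/m².
Daily total = Q̄ × 40.00 h × 3600 s/h = 800.47 × 40.00 × 3600 / 10⁶ = 115.3 MJ/m².

115 MJ/m²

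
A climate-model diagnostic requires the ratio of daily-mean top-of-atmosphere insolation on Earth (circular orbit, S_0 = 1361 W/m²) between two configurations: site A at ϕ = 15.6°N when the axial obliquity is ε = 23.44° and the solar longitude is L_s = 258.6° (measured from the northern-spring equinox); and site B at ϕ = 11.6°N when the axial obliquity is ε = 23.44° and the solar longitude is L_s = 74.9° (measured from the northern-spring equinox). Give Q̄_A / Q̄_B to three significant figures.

— Configuration A (ϕ=+15.6°):
Solar declination: sin δ = sin ε · sin L_s = sin 23.44° × sin 258.6° = -0.38994, so δ = -22.951°.
cos h₀ = −tan(+15.6°) tan(-22.951°) = 0.1182, h₀ = 1.4523 rad.
Bracket: h₀ sin ϕ sin δ + cos ϕ cos δ sin h₀ = 1.4523×0.26892×-0.38994 + 0.96316×0.92084×0.99299 = -0.152292 + 0.880699 = 0.728407.
Q̄ = (S_0/π) × [bracket] = (1361/π) × 0.728407 = 315.56 W/m².
— Configuration B (ϕ=+11.6°):
Solar declination: sin δ = sin ε · sin L_s = sin 23.44° × sin 74.9° = 0.38405, so δ = +22.585°.
cos h₀ = −tan(+11.6°) tan(+22.585°) = -0.0854, h₀ = 1.6563 rad.
Bracket: h₀ sin ϕ sin δ + cos ϕ cos δ sin h₀ = 1.6563×0.20108×0.38405 + 0.97958×0.92331×0.99635 = 0.127907 + 0.901155 = 1.029062.
Q̄ = (S_0/π) × [bracket] = (1361/π) × 1.029062 = 445.81 W/m².
Ratio Q̄_A / Q̄_B = 315.56 / 445.81 = 0.7078.

Q̄_A / Q̄_B ≈ 0.708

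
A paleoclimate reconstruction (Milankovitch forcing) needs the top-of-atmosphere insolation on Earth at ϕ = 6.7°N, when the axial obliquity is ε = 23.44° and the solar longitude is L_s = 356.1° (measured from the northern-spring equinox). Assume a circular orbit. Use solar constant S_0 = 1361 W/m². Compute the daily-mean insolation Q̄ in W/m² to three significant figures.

Q̄ ≈ 428 W/m²

Solar declination: sin δ = sin ε · sin L_s = sin 23.44° × sin 356.1° = -0.02706, so δ = -1.550°.
cos h₀ = −tan(+6.7°) tan(-1.550°) = 0.0032, h₀ = 1.5676 rad.
Bracket: h₀ sin ϕ sin δ + cos ϕ cos δ sin h₀ = 1.5676×0.11667×-0.02706 + 0.99317×0.99963×0.99999 = -0.004949 + 0.992793 = 0.987844.
Q̄ = (S_0/π) × [bracket] = (1361/π) × 0.987844 = 428.0 W/m².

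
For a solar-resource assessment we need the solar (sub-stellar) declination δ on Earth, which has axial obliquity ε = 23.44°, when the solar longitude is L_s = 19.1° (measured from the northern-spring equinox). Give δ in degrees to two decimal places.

δ = +7.48°

sin δ = sin ε · sin L_s = sin 23.44° × sin 19.1° = 0.130164.
δ = arcsin(0.130164) = +7.48°.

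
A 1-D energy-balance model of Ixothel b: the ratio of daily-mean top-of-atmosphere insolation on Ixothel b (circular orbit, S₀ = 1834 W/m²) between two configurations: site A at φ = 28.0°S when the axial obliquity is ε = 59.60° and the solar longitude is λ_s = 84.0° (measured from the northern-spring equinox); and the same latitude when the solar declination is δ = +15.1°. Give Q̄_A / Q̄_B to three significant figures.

— Configuration A (φ=-28.0°):
Solar declination: sin δ = sin ε · sin λ_s = sin 59.60° × sin 84.0° = 0.85779, so δ = +59.069°.
cos H₀ = −tan(-28.0°) tan(+59.069°) = 0.8873, H₀ = 0.4793 rad.
Bracket: H₀ sin φ sin δ + cos φ cos δ sin H₀ = 0.4793×-0.46947×0.85779 + 0.88295×0.51400×0.46112 = -0.193017 + 0.209273 = 0.016256.
Q̄ = (S₀/π) × [bracket] = (1834/π) × 0.016256 = 9.4899 W/m².
— Configuration B (φ=-28.0°):
cos H₀ = −tan(-28.0°) tan(+15.100°) = 0.1435, H₀ = 1.4268 rad.
Bracket: H₀ sin φ sin δ + cos φ cos δ sin H₀ = 1.4268×-0.46947×0.26050 + 0.88295×0.96547×0.98966 = -0.174493 + 0.843647 = 0.669154.
Q̄ = (S₀/π) × [bracket] = (1834/π) × 0.669154 = 390.64 W/m².
Ratio Q̄_A / Q̄_B = 9.4899 / 390.64 = 0.02429.

Q̄_A / Q̄_B ≈ 0.0243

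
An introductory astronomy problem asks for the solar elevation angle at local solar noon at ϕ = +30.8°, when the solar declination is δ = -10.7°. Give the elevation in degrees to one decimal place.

48.5°

At local noon the hour angle is zero, so the zenith angle equals |ϕ − δ| = |+30.8° − (-10.700°)| = 41.500°.
Elevation = 90° − 41.500° = 48.5°.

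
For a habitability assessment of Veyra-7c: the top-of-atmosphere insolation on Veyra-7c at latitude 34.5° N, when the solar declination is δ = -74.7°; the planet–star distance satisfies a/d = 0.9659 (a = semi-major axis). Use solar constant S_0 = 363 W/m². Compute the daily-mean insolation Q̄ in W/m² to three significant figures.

Q̄ ≈ 0.00 W/m²

cos h₀ = −tan(+34.5°) tan(-74.700°) = 2.5123 ≥ 1 ⇒ polar night, h₀ = 0 and Q̄ = 0.
Inverse-square distance factor (a/d)² = 0.9659² = 0.932963.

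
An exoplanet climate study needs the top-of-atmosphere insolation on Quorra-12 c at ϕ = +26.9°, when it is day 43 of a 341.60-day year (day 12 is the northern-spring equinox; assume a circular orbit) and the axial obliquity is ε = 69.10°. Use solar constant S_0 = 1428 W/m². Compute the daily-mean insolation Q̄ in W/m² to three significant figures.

Q̄ ≈ 528 W/m²

Solar longitude: L_s = 360° × (43 − 12)/341.60 = 32.670°.
sin δ = sin 69.10° × sin 32.670° = 0.50428, so δ = +30.284°.
cos h₀ = −tan(+26.9°) tan(+30.284°) = -0.2963, h₀ = 1.8716 rad.
Bracket: h₀ sin ϕ sin δ + cos ϕ cos δ sin h₀ = 1.8716×0.45243×0.50428 + 0.89180×0.86354×0.95511 = 0.427008 + 0.735535 = 1.162543.
Q̄ = (S_0/π) × [bracket] = (1428/π) × 1.162543 = 528.4 W/m².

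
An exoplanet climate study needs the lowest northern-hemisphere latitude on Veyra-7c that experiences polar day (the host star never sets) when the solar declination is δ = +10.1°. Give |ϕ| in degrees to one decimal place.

Polar day requires cos h₀ = −tan ϕ tan δ ≤ −1, i.e. tan ϕ tan δ ≥ 1.
The boundary is |tan ϕ| · |tan δ| = 1, so |ϕ| = 90° − |δ| = 90° − 10.1° = 79.9° in the northern hemisphere.

|ϕ| = 79.9°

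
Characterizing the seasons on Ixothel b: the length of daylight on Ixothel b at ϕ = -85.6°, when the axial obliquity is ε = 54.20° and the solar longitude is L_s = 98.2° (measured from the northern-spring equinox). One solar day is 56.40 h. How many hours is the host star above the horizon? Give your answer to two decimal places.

Solar declination: sin δ = sin ε · sin L_s = sin 54.20° × sin 98.2° = 0.80277, so δ = +53.396°.
cos h₀ = −tan ϕ · tan δ = 17.4965 ≥ 1, so the host star never rises (polar night) and h₀ = 0.
Daylight = 2h₀/(2π) × 56.40 h = (0.0000/π) × 56.40 = 0.00 h.

0.00 h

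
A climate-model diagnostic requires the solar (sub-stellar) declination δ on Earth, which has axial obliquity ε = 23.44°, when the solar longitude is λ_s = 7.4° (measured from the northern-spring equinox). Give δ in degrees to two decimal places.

δ = +2.94°

sin δ = sin ε · sin λ_s = sin 23.44° × sin 7.4° = 0.051233.
δ = arcsin(0.051233) = +2.94°.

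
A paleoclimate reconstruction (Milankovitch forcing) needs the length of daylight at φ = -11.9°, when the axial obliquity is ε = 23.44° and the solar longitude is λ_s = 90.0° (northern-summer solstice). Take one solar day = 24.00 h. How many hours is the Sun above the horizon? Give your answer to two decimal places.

11.30 h

Solar declination: sin δ = sin ε · sin λ_s = sin 23.44° × sin 90.0° = 0.39779, so δ = +23.440°.
cos H₀ = −tan φ · tan δ = −tan(-11.9°) × tan(+23.440°) = 0.0914, so H₀ = 1.4793 rad = 84.76°.
Daylight = 2H₀/(2π) × 24.00 h = (1.4793/π) × 24.00 = 11.30 h.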